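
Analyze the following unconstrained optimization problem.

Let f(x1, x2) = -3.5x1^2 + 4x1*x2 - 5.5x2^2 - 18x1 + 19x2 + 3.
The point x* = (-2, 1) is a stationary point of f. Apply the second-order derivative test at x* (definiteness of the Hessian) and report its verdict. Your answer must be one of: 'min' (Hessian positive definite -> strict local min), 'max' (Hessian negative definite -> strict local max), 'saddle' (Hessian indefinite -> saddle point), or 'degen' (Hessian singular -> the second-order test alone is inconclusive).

Compute the Hessian H = grad^2 f:
  H = [[-7, 4], [4, -11]]
Verify stationarity: grad f(x*) = H x* + g = (0, 0).
Eigenvalues of H: -13.4721, -4.5279.
Both eigenvalues < 0, so H is negative definite -> x* is a strict local max.

max


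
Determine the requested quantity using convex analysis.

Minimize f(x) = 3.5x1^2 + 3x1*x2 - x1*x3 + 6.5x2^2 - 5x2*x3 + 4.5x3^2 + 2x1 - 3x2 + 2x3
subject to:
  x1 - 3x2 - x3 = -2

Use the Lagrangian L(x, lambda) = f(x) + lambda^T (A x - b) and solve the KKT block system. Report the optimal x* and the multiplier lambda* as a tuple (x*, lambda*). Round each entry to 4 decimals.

Form the Lagrangian:
  L(x, lambda) = (1/2) x^T Q x + c^T x + lambda^T (A x - b)
Stationarity (grad_x L = 0): Q x + c + A^T lambda = 0.
Primal feasibility: A x = b.

This gives the KKT block system:
  [ Q   A^T ] [ x     ]   [-c ]
  [ A    0  ] [ lambda ] = [ b ]

Solving the linear system:
  x*      = (-0.5491, 0.4736, 0.0302)
  lambda* = (0.4528)
  f(x*)   = -0.7764

x* = (-0.5491, 0.4736, 0.0302), lambda* = (0.4528)


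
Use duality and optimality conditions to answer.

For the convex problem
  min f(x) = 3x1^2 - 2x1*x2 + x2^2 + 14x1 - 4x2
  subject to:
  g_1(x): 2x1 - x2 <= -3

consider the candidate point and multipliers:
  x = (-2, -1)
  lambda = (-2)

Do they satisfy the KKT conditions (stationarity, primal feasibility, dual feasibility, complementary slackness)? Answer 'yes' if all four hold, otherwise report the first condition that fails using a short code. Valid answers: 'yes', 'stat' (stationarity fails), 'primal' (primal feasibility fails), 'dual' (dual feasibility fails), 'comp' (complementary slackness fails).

Gradient of f: grad f(x) = Q x + c = (4, -2)
Constraint values g_i(x) = a_i^T x - b_i:
  g_1((-2, -1)) = 0
Stationarity residual: grad f(x) + sum_i lambda_i a_i = (0, 0)
  -> stationarity OK
Primal feasibility (all g_i <= 0): OK
Dual feasibility (all lambda_i >= 0): FAILS
Complementary slackness (lambda_i * g_i(x) = 0 for all i): OK

Verdict: the first failing condition is dual_feasibility -> dual.

dual


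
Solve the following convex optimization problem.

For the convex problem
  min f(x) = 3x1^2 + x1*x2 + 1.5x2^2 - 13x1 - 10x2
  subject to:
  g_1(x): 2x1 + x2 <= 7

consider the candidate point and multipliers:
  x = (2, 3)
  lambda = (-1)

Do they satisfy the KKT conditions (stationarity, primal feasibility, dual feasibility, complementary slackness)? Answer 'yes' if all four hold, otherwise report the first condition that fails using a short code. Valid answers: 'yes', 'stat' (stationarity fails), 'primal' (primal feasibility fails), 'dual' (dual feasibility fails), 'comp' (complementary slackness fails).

Gradient of f: grad f(x) = Q x + c = (2, 1)
Constraint values g_i(x) = a_i^T x - b_i:
  g_1((2, 3)) = 0
Stationarity residual: grad f(x) + sum_i lambda_i a_i = (0, 0)
  -> stationarity OK
Primal feasibility (all g_i <= 0): OK
Dual feasibility (all lambda_i >= 0): FAILS
Complementary slackness (lambda_i * g_i(x) = 0 for all i): OK

Verdict: the first failing condition is dual_feasibility -> dual.

dual


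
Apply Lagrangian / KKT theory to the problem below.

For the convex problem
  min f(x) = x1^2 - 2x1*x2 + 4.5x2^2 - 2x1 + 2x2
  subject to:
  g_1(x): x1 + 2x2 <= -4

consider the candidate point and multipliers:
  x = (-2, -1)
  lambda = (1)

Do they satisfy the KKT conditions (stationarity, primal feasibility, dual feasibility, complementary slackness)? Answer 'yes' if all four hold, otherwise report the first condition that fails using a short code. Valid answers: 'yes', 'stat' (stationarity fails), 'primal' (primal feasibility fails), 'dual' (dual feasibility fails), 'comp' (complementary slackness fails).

Gradient of f: grad f(x) = Q x + c = (-4, -3)
Constraint values g_i(x) = a_i^T x - b_i:
  g_1((-2, -1)) = 0
Stationarity residual: grad f(x) + sum_i lambda_i a_i = (-3, -1)
  -> stationarity FAILS
Primal feasibility (all g_i <= 0): OK
Dual feasibility (all lambda_i >= 0): OK
Complementary slackness (lambda_i * g_i(x) = 0 for all i): OK

Verdict: the first failing condition is stationarity -> stat.

stat


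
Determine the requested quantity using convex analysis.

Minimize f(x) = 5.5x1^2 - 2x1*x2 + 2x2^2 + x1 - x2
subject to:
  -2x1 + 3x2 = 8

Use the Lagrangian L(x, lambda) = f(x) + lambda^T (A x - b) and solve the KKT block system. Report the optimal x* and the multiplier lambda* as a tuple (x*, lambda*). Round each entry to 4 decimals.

Form the Lagrangian:
  L(x, lambda) = (1/2) x^T Q x + c^T x + lambda^T (A x - b)
Stationarity (grad_x L = 0): Q x + c + A^T lambda = 0.
Primal feasibility: A x = b.

This gives the KKT block system:
  [ Q   A^T ] [ x     ]   [-c ]
  [ A    0  ] [ lambda ] = [ b ]

Solving the linear system:
  x*      = (-0.2088, 2.5275)
  lambda* = (-3.1758)
  f(x*)   = 11.3352

x* = (-0.2088, 2.5275), lambda* = (-3.1758)


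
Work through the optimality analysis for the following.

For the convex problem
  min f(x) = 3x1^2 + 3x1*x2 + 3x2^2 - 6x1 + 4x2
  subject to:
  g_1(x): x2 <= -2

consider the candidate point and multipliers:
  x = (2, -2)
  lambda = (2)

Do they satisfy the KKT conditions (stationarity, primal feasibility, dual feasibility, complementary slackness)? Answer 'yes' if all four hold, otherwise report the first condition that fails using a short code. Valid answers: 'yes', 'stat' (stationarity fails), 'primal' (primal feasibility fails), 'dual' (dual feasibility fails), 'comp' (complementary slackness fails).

Gradient of f: grad f(x) = Q x + c = (0, -2)
Constraint values g_i(x) = a_i^T x - b_i:
  g_1((2, -2)) = 0
Stationarity residual: grad f(x) + sum_i lambda_i a_i = (0, 0)
  -> stationarity OK
Primal feasibility (all g_i <= 0): OK
Dual feasibility (all lambda_i >= 0): OK
Complementary slackness (lambda_i * g_i(x) = 0 for all i): OK

Verdict: yes, KKT holds.

yes


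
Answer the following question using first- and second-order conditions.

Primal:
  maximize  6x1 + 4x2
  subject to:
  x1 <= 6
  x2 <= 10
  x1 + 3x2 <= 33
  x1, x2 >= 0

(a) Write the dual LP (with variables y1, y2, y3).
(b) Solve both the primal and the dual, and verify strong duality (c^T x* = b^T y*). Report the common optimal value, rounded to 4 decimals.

The standard primal-dual pair for 'max c^T x s.t. A x <= b, x >= 0' is:
  Dual:  min b^T y  s.t.  A^T y >= c,  y >= 0.

So the dual LP is:
  minimize  6y1 + 10y2 + 33y3
  subject to:
    y1 + y3 >= 6
    y2 + 3y3 >= 4
    y1, y2, y3 >= 0

Solving the primal: x* = (6, 9).
  primal value c^T x* = 72.
Solving the dual: y* = (4.6667, 0, 1.3333).
  dual value b^T y* = 72.
Strong duality: c^T x* = b^T y*. Confirmed.

72


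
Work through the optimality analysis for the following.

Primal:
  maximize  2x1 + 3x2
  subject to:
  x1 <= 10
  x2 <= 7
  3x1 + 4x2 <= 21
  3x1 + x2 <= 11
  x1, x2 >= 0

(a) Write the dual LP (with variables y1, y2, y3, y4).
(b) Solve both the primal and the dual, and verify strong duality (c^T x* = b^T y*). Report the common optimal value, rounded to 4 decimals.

The standard primal-dual pair for 'max c^T x s.t. A x <= b, x >= 0' is:
  Dual:  min b^T y  s.t.  A^T y >= c,  y >= 0.

So the dual LP is:
  minimize  10y1 + 7y2 + 21y3 + 11y4
  subject to:
    y1 + 3y3 + 3y4 >= 2
    y2 + 4y3 + y4 >= 3
    y1, y2, y3, y4 >= 0

Solving the primal: x* = (0, 5.25).
  primal value c^T x* = 15.75.
Solving the dual: y* = (0, 0, 0.75, 0).
  dual value b^T y* = 15.75.
Strong duality: c^T x* = b^T y*. Confirmed.

15.75


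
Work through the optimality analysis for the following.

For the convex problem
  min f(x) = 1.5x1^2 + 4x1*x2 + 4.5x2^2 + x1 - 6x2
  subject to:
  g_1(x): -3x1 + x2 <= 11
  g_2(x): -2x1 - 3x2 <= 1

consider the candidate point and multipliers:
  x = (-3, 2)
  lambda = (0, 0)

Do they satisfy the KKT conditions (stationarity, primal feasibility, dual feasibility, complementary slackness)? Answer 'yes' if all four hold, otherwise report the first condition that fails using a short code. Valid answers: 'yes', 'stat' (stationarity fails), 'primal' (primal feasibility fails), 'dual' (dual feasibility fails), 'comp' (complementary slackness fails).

Gradient of f: grad f(x) = Q x + c = (0, 0)
Constraint values g_i(x) = a_i^T x - b_i:
  g_1((-3, 2)) = 0
  g_2((-3, 2)) = -1
Stationarity residual: grad f(x) + sum_i lambda_i a_i = (0, 0)
  -> stationarity OK
Primal feasibility (all g_i <= 0): OK
Dual feasibility (all lambda_i >= 0): OK
Complementary slackness (lambda_i * g_i(x) = 0 for all i): OK

Verdict: yes, KKT holds.

yes


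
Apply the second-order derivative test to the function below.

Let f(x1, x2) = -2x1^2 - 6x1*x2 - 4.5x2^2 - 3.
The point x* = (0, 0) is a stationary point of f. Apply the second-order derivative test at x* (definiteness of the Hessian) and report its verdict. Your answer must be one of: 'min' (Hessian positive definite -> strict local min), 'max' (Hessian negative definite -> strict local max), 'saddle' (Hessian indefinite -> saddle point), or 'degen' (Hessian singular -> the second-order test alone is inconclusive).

Compute the Hessian H = grad^2 f:
  H = [[-4, -6], [-6, -9]]
Verify stationarity: grad f(x*) = H x* + g = (0, 0).
Eigenvalues of H: -13, 0.
H has a zero eigenvalue (singular; negative semidefinite but not definite), so H is neither positive definite, negative definite, nor indefinite. The second-order test alone is inconclusive -> degen.
(Indeed, f is constant along the null direction of H through x*, so x* is not a strict local extremum.)

degen


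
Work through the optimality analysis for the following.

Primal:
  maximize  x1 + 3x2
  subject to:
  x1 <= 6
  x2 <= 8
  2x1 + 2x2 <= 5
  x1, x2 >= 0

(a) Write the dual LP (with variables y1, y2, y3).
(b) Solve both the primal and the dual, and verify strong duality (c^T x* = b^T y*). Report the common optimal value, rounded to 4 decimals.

The standard primal-dual pair for 'max c^T x s.t. A x <= b, x >= 0' is:
  Dual:  min b^T y  s.t.  A^T y >= c,  y >= 0.

So the dual LP is:
  minimize  6y1 + 8y2 + 5y3
  subject to:
    y1 + 2y3 >= 1
    y2 + 2y3 >= 3
    y1, y2, y3 >= 0

Solving the primal: x* = (0, 2.5).
  primal value c^T x* = 7.5.
Solving the dual: y* = (0, 0, 1.5).
  dual value b^T y* = 7.5.
Strong duality: c^T x* = b^T y*. Confirmed.

7.5


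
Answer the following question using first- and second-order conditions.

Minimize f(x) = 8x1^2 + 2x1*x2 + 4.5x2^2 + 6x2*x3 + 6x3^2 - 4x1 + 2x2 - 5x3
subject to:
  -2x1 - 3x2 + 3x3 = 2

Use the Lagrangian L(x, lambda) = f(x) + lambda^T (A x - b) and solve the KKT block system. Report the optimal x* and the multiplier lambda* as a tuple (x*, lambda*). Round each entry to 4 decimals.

Form the Lagrangian:
  L(x, lambda) = (1/2) x^T Q x + c^T x + lambda^T (A x - b)
Stationarity (grad_x L = 0): Q x + c + A^T lambda = 0.
Primal feasibility: A x = b.

This gives the KKT block system:
  [ Q   A^T ] [ x     ]   [-c ]
  [ A    0  ] [ lambda ] = [ b ]

Solving the linear system:
  x*      = (0.378, -0.4331, 0.4856)
  lambda* = (0.5906)
  f(x*)   = -2.9934

x* = (0.378, -0.4331, 0.4856), lambda* = (0.5906)


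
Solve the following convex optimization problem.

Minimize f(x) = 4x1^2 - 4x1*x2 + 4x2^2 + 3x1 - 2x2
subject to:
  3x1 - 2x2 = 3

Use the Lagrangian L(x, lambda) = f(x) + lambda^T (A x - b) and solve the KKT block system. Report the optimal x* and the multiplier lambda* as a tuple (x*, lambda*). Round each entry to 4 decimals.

Form the Lagrangian:
  L(x, lambda) = (1/2) x^T Q x + c^T x + lambda^T (A x - b)
Stationarity (grad_x L = 0): Q x + c + A^T lambda = 0.
Primal feasibility: A x = b.

This gives the KKT block system:
  [ Q   A^T ] [ x     ]   [-c ]
  [ A    0  ] [ lambda ] = [ b ]

Solving the linear system:
  x*      = (0.8571, -0.2143)
  lambda* = (-3.5714)
  f(x*)   = 6.8571

x* = (0.8571, -0.2143), lambda* = (-3.5714)


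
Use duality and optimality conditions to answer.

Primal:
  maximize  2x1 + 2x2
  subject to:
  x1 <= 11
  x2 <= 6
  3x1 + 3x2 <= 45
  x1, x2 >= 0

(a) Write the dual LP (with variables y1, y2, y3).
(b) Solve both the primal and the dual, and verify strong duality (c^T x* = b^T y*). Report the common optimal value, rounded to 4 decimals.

The standard primal-dual pair for 'max c^T x s.t. A x <= b, x >= 0' is:
  Dual:  min b^T y  s.t.  A^T y >= c,  y >= 0.

So the dual LP is:
  minimize  11y1 + 6y2 + 45y3
  subject to:
    y1 + 3y3 >= 2
    y2 + 3y3 >= 2
    y1, y2, y3 >= 0

Solving the primal: x* = (9, 6).
  primal value c^T x* = 30.
Solving the dual: y* = (0, 0, 0.6667).
  dual value b^T y* = 30.
Strong duality: c^T x* = b^T y*. Confirmed.

30


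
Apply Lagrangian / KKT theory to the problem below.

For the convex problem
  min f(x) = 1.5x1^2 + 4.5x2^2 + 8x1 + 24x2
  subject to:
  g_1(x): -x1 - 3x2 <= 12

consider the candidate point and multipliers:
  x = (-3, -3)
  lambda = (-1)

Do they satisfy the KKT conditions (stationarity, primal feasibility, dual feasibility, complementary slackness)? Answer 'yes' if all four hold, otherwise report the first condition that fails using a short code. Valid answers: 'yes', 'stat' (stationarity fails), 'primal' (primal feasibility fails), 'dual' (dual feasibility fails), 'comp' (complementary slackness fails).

Gradient of f: grad f(x) = Q x + c = (-1, -3)
Constraint values g_i(x) = a_i^T x - b_i:
  g_1((-3, -3)) = 0
Stationarity residual: grad f(x) + sum_i lambda_i a_i = (0, 0)
  -> stationarity OK
Primal feasibility (all g_i <= 0): OK
Dual feasibility (all lambda_i >= 0): FAILS
Complementary slackness (lambda_i * g_i(x) = 0 for all i): OK

Verdict: the first failing condition is dual_feasibility -> dual.

dual


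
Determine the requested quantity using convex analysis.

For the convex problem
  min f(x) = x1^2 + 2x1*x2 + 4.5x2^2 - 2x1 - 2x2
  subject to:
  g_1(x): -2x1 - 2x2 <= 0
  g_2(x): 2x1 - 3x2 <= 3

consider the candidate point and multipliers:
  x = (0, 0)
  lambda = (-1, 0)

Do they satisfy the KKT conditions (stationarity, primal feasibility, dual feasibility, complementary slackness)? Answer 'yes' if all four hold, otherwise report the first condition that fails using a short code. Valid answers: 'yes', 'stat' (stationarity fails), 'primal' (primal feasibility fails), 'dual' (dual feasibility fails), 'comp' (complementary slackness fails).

Gradient of f: grad f(x) = Q x + c = (-2, -2)
Constraint values g_i(x) = a_i^T x - b_i:
  g_1((0, 0)) = 0
  g_2((0, 0)) = -3
Stationarity residual: grad f(x) + sum_i lambda_i a_i = (0, 0)
  -> stationarity OK
Primal feasibility (all g_i <= 0): OK
Dual feasibility (all lambda_i >= 0): FAILS
Complementary slackness (lambda_i * g_i(x) = 0 for all i): OK

Verdict: the first failing condition is dual_feasibility -> dual.

dual


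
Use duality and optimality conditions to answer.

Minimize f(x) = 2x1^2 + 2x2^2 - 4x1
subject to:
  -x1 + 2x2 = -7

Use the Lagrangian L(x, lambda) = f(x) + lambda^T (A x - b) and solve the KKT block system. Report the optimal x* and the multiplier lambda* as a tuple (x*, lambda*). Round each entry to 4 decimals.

Form the Lagrangian:
  L(x, lambda) = (1/2) x^T Q x + c^T x + lambda^T (A x - b)
Stationarity (grad_x L = 0): Q x + c + A^T lambda = 0.
Primal feasibility: A x = b.

This gives the KKT block system:
  [ Q   A^T ] [ x     ]   [-c ]
  [ A    0  ] [ lambda ] = [ b ]

Solving the linear system:
  x*      = (2.2, -2.4)
  lambda* = (4.8)
  f(x*)   = 12.4

x* = (2.2, -2.4), lambda* = (4.8)


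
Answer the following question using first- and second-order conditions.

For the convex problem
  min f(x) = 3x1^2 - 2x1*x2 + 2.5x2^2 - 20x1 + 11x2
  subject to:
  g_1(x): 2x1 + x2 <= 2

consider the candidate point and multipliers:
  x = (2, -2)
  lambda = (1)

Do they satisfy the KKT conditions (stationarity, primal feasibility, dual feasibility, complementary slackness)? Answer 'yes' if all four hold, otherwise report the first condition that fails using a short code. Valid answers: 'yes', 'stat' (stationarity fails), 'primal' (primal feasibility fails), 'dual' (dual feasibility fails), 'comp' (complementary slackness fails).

Gradient of f: grad f(x) = Q x + c = (-4, -3)
Constraint values g_i(x) = a_i^T x - b_i:
  g_1((2, -2)) = 0
Stationarity residual: grad f(x) + sum_i lambda_i a_i = (-2, -2)
  -> stationarity FAILS
Primal feasibility (all g_i <= 0): OK
Dual feasibility (all lambda_i >= 0): OK
Complementary slackness (lambda_i * g_i(x) = 0 for all i): OK

Verdict: the first failing condition is stationarity -> stat.

stat


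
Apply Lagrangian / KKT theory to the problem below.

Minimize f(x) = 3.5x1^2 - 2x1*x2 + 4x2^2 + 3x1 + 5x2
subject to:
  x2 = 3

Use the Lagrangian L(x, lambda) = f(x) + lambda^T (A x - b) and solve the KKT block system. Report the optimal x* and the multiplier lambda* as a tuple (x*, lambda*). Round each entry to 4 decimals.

Form the Lagrangian:
  L(x, lambda) = (1/2) x^T Q x + c^T x + lambda^T (A x - b)
Stationarity (grad_x L = 0): Q x + c + A^T lambda = 0.
Primal feasibility: A x = b.

This gives the KKT block system:
  [ Q   A^T ] [ x     ]   [-c ]
  [ A    0  ] [ lambda ] = [ b ]

Solving the linear system:
  x*      = (0.4286, 3)
  lambda* = (-28.1429)
  f(x*)   = 50.3571

x* = (0.4286, 3), lambda* = (-28.1429)


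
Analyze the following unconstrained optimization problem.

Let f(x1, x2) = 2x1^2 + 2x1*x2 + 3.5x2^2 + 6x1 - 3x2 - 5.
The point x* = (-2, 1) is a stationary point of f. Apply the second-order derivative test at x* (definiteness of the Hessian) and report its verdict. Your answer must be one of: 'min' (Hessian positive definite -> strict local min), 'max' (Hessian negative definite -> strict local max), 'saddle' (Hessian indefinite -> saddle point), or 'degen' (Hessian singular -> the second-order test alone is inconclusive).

Compute the Hessian H = grad^2 f:
  H = [[4, 2], [2, 7]]
Verify stationarity: grad f(x*) = H x* + g = (0, 0).
Eigenvalues of H: 3, 8.
Both eigenvalues > 0, so H is positive definite -> x* is a strict local min.

min


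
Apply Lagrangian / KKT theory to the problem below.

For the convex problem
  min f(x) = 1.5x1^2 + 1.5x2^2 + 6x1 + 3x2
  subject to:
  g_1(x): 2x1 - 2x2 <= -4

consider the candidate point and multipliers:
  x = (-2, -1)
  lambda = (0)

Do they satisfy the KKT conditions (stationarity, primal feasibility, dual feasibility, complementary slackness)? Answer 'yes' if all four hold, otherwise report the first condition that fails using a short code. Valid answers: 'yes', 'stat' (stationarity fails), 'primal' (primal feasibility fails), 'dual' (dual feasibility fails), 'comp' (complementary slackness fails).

Gradient of f: grad f(x) = Q x + c = (0, 0)
Constraint values g_i(x) = a_i^T x - b_i:
  g_1((-2, -1)) = 2
Stationarity residual: grad f(x) + sum_i lambda_i a_i = (0, 0)
  -> stationarity OK
Primal feasibility (all g_i <= 0): FAILS
Dual feasibility (all lambda_i >= 0): OK
Complementary slackness (lambda_i * g_i(x) = 0 for all i): OK

Verdict: the first failing condition is primal_feasibility -> primal.

primal


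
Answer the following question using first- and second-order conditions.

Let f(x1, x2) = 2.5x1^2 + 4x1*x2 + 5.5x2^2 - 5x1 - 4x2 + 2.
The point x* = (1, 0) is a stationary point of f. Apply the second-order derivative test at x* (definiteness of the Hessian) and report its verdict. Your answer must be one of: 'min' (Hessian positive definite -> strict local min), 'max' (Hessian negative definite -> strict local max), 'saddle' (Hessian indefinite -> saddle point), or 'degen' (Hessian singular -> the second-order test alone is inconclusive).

Compute the Hessian H = grad^2 f:
  H = [[5, 4], [4, 11]]
Verify stationarity: grad f(x*) = H x* + g = (0, 0).
Eigenvalues of H: 3, 13.
Both eigenvalues > 0, so H is positive definite -> x* is a strict local min.

min


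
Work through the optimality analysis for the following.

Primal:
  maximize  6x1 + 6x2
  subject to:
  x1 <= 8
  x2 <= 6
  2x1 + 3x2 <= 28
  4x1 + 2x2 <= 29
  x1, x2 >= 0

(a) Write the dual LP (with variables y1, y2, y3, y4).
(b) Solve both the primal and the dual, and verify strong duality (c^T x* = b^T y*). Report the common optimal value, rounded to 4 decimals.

The standard primal-dual pair for 'max c^T x s.t. A x <= b, x >= 0' is:
  Dual:  min b^T y  s.t.  A^T y >= c,  y >= 0.

So the dual LP is:
  minimize  8y1 + 6y2 + 28y3 + 29y4
  subject to:
    y1 + 2y3 + 4y4 >= 6
    y2 + 3y3 + 2y4 >= 6
    y1, y2, y3, y4 >= 0

Solving the primal: x* = (4.25, 6).
  primal value c^T x* = 61.5.
Solving the dual: y* = (0, 3, 0, 1.5).
  dual value b^T y* = 61.5.
Strong duality: c^T x* = b^T y*. Confirmed.

61.5


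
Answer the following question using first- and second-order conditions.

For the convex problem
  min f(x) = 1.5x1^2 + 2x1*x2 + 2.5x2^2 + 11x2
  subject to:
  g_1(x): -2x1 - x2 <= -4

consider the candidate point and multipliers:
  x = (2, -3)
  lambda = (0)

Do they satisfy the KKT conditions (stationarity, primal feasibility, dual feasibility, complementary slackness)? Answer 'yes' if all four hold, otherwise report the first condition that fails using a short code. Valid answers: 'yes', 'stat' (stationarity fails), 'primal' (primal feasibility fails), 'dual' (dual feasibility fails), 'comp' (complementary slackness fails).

Gradient of f: grad f(x) = Q x + c = (0, 0)
Constraint values g_i(x) = a_i^T x - b_i:
  g_1((2, -3)) = 3
Stationarity residual: grad f(x) + sum_i lambda_i a_i = (0, 0)
  -> stationarity OK
Primal feasibility (all g_i <= 0): FAILS
Dual feasibility (all lambda_i >= 0): OK
Complementary slackness (lambda_i * g_i(x) = 0 for all i): OK

Verdict: the first failing condition is primal_feasibility -> primal.

primal


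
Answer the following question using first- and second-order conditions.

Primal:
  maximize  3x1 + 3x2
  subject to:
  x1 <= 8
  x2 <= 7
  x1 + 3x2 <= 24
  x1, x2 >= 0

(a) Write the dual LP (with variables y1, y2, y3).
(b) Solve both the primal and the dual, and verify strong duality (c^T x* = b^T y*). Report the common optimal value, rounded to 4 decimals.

The standard primal-dual pair for 'max c^T x s.t. A x <= b, x >= 0' is:
  Dual:  min b^T y  s.t.  A^T y >= c,  y >= 0.

So the dual LP is:
  minimize  8y1 + 7y2 + 24y3
  subject to:
    y1 + y3 >= 3
    y2 + 3y3 >= 3
    y1, y2, y3 >= 0

Solving the primal: x* = (8, 5.3333).
  primal value c^T x* = 40.
Solving the dual: y* = (2, 0, 1).
  dual value b^T y* = 40.
Strong duality: c^T x* = b^T y*. Confirmed.

40


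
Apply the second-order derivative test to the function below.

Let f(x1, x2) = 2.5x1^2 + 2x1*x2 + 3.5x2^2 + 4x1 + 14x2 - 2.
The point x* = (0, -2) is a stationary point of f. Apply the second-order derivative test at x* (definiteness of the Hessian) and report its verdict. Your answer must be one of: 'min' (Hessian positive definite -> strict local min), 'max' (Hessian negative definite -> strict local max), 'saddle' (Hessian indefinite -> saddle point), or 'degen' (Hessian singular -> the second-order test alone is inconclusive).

Compute the Hessian H = grad^2 f:
  H = [[5, 2], [2, 7]]
Verify stationarity: grad f(x*) = H x* + g = (0, 0).
Eigenvalues of H: 3.7639, 8.2361.
Both eigenvalues > 0, so H is positive definite -> x* is a strict local min.

min


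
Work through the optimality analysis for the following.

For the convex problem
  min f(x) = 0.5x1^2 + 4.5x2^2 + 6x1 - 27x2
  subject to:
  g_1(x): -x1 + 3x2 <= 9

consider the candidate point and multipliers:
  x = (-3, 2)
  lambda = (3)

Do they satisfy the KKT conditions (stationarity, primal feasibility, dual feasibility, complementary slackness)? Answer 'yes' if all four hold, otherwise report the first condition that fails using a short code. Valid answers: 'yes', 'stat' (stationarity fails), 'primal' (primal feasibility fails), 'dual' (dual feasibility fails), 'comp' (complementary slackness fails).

Gradient of f: grad f(x) = Q x + c = (3, -9)
Constraint values g_i(x) = a_i^T x - b_i:
  g_1((-3, 2)) = 0
Stationarity residual: grad f(x) + sum_i lambda_i a_i = (0, 0)
  -> stationarity OK
Primal feasibility (all g_i <= 0): OK
Dual feasibility (all lambda_i >= 0): OK
Complementary slackness (lambda_i * g_i(x) = 0 for all i): OK

Verdict: yes, KKT holds.

yes


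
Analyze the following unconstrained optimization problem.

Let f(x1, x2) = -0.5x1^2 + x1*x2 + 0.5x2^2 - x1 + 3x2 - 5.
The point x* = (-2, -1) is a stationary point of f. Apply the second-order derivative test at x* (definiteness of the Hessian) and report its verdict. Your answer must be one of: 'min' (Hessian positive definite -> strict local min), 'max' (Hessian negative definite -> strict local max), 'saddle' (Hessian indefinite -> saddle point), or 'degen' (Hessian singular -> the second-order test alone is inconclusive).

Compute the Hessian H = grad^2 f:
  H = [[-1, 1], [1, 1]]
Verify stationarity: grad f(x*) = H x* + g = (0, 0).
Eigenvalues of H: -1.4142, 1.4142.
Eigenvalues have mixed signs, so H is indefinite -> x* is a saddle point.

saddle


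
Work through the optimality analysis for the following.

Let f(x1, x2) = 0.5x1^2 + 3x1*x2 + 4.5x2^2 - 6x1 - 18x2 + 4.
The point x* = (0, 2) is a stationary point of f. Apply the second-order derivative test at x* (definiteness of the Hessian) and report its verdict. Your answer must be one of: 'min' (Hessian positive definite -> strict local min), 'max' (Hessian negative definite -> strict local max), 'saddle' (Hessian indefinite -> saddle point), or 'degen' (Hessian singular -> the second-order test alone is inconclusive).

Compute the Hessian H = grad^2 f:
  H = [[1, 3], [3, 9]]
Verify stationarity: grad f(x*) = H x* + g = (0, 0).
Eigenvalues of H: 0, 10.
H has a zero eigenvalue (singular; positive semidefinite but not definite), so H is neither positive definite, negative definite, nor indefinite. The second-order test alone is inconclusive -> degen.
(Indeed, f is constant along the null direction of H through x*, so x* is not a strict local extremum.)

degen


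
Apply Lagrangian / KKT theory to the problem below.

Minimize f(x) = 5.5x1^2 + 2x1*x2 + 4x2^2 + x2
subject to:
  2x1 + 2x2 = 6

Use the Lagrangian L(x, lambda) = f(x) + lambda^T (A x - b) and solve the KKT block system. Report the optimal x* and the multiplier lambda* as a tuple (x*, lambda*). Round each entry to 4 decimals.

Form the Lagrangian:
  L(x, lambda) = (1/2) x^T Q x + c^T x + lambda^T (A x - b)
Stationarity (grad_x L = 0): Q x + c + A^T lambda = 0.
Primal feasibility: A x = b.

This gives the KKT block system:
  [ Q   A^T ] [ x     ]   [-c ]
  [ A    0  ] [ lambda ] = [ b ]

Solving the linear system:
  x*      = (1.2667, 1.7333)
  lambda* = (-8.7)
  f(x*)   = 26.9667

x* = (1.2667, 1.7333), lambda* = (-8.7)


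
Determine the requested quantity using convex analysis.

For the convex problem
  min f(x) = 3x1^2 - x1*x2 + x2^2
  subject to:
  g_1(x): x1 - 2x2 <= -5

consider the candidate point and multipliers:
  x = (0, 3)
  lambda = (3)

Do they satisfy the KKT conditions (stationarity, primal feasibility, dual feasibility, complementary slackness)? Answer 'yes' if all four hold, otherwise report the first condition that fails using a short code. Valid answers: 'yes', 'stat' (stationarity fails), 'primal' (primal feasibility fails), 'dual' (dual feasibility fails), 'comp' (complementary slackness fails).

Gradient of f: grad f(x) = Q x + c = (-3, 6)
Constraint values g_i(x) = a_i^T x - b_i:
  g_1((0, 3)) = -1
Stationarity residual: grad f(x) + sum_i lambda_i a_i = (0, 0)
  -> stationarity OK
Primal feasibility (all g_i <= 0): OK
Dual feasibility (all lambda_i >= 0): OK
Complementary slackness (lambda_i * g_i(x) = 0 for all i): FAILS

Verdict: the first failing condition is complementary_slackness -> comp.

comp


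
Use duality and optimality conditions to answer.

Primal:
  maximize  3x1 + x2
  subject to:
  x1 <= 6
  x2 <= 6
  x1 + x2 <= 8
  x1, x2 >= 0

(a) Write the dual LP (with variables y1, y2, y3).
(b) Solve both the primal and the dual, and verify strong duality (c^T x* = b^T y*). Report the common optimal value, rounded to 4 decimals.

The standard primal-dual pair for 'max c^T x s.t. A x <= b, x >= 0' is:
  Dual:  min b^T y  s.t.  A^T y >= c,  y >= 0.

So the dual LP is:
  minimize  6y1 + 6y2 + 8y3
  subject to:
    y1 + y3 >= 3
    y2 + y3 >= 1
    y1, y2, y3 >= 0

Solving the primal: x* = (6, 2).
  primal value c^T x* = 20.
Solving the dual: y* = (2, 0, 1).
  dual value b^T y* = 20.
Strong duality: c^T x* = b^T y*. Confirmed.

20


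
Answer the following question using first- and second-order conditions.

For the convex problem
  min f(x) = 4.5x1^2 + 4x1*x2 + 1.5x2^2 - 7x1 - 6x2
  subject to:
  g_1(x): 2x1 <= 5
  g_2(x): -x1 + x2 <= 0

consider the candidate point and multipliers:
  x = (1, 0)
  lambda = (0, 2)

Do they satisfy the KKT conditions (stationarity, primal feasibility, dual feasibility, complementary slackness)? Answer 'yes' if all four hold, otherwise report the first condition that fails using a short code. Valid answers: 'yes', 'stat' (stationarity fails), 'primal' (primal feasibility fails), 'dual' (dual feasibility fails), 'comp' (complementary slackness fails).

Gradient of f: grad f(x) = Q x + c = (2, -2)
Constraint values g_i(x) = a_i^T x - b_i:
  g_1((1, 0)) = -3
  g_2((1, 0)) = -1
Stationarity residual: grad f(x) + sum_i lambda_i a_i = (0, 0)
  -> stationarity OK
Primal feasibility (all g_i <= 0): OK
Dual feasibility (all lambda_i >= 0): OK
Complementary slackness (lambda_i * g_i(x) = 0 for all i): FAILS

Verdict: the first failing condition is complementary_slackness -> comp.

comp


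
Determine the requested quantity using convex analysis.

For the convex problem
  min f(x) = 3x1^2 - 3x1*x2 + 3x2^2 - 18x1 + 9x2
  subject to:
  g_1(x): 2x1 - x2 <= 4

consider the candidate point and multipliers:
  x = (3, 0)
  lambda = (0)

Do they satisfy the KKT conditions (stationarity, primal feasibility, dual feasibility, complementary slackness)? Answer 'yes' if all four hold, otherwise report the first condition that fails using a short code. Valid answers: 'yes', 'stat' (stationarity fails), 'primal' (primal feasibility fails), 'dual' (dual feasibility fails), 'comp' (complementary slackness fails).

Gradient of f: grad f(x) = Q x + c = (0, 0)
Constraint values g_i(x) = a_i^T x - b_i:
  g_1((3, 0)) = 2
Stationarity residual: grad f(x) + sum_i lambda_i a_i = (0, 0)
  -> stationarity OK
Primal feasibility (all g_i <= 0): FAILS
Dual feasibility (all lambda_i >= 0): OK
Complementary slackness (lambda_i * g_i(x) = 0 for all i): OK

Verdict: the first failing condition is primal_feasibility -> primal.

primal


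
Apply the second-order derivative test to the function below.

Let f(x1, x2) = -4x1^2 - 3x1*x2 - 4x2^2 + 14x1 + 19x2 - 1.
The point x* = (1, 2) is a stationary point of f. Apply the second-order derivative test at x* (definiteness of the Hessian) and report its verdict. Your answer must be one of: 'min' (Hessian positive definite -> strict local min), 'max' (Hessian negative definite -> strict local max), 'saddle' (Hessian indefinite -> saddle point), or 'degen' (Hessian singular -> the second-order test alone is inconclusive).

Compute the Hessian H = grad^2 f:
  H = [[-8, -3], [-3, -8]]
Verify stationarity: grad f(x*) = H x* + g = (0, 0).
Eigenvalues of H: -11, -5.
Both eigenvalues < 0, so H is negative definite -> x* is a strict local max.

max


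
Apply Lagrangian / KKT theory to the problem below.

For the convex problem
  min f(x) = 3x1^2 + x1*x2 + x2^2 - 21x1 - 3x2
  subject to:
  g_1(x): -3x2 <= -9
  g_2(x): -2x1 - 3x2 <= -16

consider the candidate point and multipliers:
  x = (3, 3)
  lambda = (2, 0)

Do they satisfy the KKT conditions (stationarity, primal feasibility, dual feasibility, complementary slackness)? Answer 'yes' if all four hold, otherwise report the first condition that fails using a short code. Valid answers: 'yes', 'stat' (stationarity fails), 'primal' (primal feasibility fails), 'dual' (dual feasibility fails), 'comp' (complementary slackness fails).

Gradient of f: grad f(x) = Q x + c = (0, 6)
Constraint values g_i(x) = a_i^T x - b_i:
  g_1((3, 3)) = 0
  g_2((3, 3)) = 1
Stationarity residual: grad f(x) + sum_i lambda_i a_i = (0, 0)
  -> stationarity OK
Primal feasibility (all g_i <= 0): FAILS
Dual feasibility (all lambda_i >= 0): OK
Complementary slackness (lambda_i * g_i(x) = 0 for all i): OK

Verdict: the first failing condition is primal_feasibility -> primal.

primal


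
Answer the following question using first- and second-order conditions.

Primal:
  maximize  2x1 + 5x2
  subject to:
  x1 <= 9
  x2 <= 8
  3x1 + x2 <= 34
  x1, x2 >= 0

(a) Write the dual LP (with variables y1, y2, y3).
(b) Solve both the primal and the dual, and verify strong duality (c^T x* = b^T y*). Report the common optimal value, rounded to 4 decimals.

The standard primal-dual pair for 'max c^T x s.t. A x <= b, x >= 0' is:
  Dual:  min b^T y  s.t.  A^T y >= c,  y >= 0.

So the dual LP is:
  minimize  9y1 + 8y2 + 34y3
  subject to:
    y1 + 3y3 >= 2
    y2 + y3 >= 5
    y1, y2, y3 >= 0

Solving the primal: x* = (8.6667, 8).
  primal value c^T x* = 57.3333.
Solving the dual: y* = (0, 4.3333, 0.6667).
  dual value b^T y* = 57.3333.
Strong duality: c^T x* = b^T y*. Confirmed.

57.3333


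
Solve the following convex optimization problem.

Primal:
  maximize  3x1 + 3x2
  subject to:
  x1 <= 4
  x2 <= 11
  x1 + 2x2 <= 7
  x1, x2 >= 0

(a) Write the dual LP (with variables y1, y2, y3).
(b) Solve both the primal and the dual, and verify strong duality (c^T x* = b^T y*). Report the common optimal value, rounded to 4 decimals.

The standard primal-dual pair for 'max c^T x s.t. A x <= b, x >= 0' is:
  Dual:  min b^T y  s.t.  A^T y >= c,  y >= 0.

So the dual LP is:
  minimize  4y1 + 11y2 + 7y3
  subject to:
    y1 + y3 >= 3
    y2 + 2y3 >= 3
    y1, y2, y3 >= 0

Solving the primal: x* = (4, 1.5).
  primal value c^T x* = 16.5.
Solving the dual: y* = (1.5, 0, 1.5).
  dual value b^T y* = 16.5.
Strong duality: c^T x* = b^T y*. Confirmed.

16.5


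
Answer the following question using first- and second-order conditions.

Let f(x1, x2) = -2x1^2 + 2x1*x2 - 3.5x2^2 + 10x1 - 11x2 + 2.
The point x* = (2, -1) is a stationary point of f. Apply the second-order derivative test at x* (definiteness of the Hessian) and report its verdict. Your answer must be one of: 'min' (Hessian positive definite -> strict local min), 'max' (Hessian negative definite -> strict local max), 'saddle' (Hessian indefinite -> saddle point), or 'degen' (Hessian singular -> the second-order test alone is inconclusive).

Compute the Hessian H = grad^2 f:
  H = [[-4, 2], [2, -7]]
Verify stationarity: grad f(x*) = H x* + g = (0, 0).
Eigenvalues of H: -8, -3.
Both eigenvalues < 0, so H is negative definite -> x* is a strict local max.

max


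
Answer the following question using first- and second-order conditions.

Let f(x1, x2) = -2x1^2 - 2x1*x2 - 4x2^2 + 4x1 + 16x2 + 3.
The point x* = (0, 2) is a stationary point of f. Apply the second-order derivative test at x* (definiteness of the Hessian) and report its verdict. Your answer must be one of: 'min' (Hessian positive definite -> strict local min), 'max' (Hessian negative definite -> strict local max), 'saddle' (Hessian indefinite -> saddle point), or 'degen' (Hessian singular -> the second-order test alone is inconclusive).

Compute the Hessian H = grad^2 f:
  H = [[-4, -2], [-2, -8]]
Verify stationarity: grad f(x*) = H x* + g = (0, 0).
Eigenvalues of H: -8.8284, -3.1716.
Both eigenvalues < 0, so H is negative definite -> x* is a strict local max.

max


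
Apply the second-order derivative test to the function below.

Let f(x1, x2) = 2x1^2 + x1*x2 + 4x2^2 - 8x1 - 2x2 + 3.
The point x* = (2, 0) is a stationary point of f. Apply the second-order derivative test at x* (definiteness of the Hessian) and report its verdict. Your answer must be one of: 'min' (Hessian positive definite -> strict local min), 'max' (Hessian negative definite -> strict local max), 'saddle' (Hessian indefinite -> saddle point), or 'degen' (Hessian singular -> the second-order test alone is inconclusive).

Compute the Hessian H = grad^2 f:
  H = [[4, 1], [1, 8]]
Verify stationarity: grad f(x*) = H x* + g = (0, 0).
Eigenvalues of H: 3.7639, 8.2361.
Both eigenvalues > 0, so H is positive definite -> x* is a strict local min.

min


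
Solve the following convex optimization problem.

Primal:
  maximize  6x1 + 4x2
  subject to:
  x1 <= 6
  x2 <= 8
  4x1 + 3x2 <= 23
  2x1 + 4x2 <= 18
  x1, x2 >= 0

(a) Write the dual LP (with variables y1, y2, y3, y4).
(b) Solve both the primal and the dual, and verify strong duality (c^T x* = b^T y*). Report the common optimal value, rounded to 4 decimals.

The standard primal-dual pair for 'max c^T x s.t. A x <= b, x >= 0' is:
  Dual:  min b^T y  s.t.  A^T y >= c,  y >= 0.

So the dual LP is:
  minimize  6y1 + 8y2 + 23y3 + 18y4
  subject to:
    y1 + 4y3 + 2y4 >= 6
    y2 + 3y3 + 4y4 >= 4
    y1, y2, y3, y4 >= 0

Solving the primal: x* = (5.75, 0).
  primal value c^T x* = 34.5.
Solving the dual: y* = (0, 0, 1.5, 0).
  dual value b^T y* = 34.5.
Strong duality: c^T x* = b^T y*. Confirmed.

34.5


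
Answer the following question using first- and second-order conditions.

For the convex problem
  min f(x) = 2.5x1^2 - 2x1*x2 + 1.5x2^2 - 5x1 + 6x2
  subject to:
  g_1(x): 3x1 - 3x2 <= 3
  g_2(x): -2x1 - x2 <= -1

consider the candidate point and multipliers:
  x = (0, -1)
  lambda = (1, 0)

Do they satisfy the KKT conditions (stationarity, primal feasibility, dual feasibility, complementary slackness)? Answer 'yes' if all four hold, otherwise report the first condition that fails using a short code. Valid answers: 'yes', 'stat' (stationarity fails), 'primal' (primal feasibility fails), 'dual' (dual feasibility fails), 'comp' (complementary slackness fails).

Gradient of f: grad f(x) = Q x + c = (-3, 3)
Constraint values g_i(x) = a_i^T x - b_i:
  g_1((0, -1)) = 0
  g_2((0, -1)) = 2
Stationarity residual: grad f(x) + sum_i lambda_i a_i = (0, 0)
  -> stationarity OK
Primal feasibility (all g_i <= 0): FAILS
Dual feasibility (all lambda_i >= 0): OK
Complementary slackness (lambda_i * g_i(x) = 0 for all i): OK

Verdict: the first failing condition is primal_feasibility -> primal.

primal


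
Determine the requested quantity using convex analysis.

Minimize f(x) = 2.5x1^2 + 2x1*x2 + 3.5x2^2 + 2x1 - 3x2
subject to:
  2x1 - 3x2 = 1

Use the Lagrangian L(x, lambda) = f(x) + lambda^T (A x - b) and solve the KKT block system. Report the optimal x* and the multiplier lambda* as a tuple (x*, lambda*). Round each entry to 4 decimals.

Form the Lagrangian:
  L(x, lambda) = (1/2) x^T Q x + c^T x + lambda^T (A x - b)
Stationarity (grad_x L = 0): Q x + c + A^T lambda = 0.
Primal feasibility: A x = b.

This gives the KKT block system:
  [ Q   A^T ] [ x     ]   [-c ]
  [ A    0  ] [ lambda ] = [ b ]

Solving the linear system:
  x*      = (0.2062, -0.1959)
  lambda* = (-1.3196)
  f(x*)   = 1.1598

x* = (0.2062, -0.1959), lambda* = (-1.3196)


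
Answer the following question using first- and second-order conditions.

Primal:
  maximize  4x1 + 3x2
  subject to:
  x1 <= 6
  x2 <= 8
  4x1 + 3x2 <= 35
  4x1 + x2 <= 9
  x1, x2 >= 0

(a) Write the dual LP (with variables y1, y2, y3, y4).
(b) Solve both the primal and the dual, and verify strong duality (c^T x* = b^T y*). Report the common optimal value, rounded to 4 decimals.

The standard primal-dual pair for 'max c^T x s.t. A x <= b, x >= 0' is:
  Dual:  min b^T y  s.t.  A^T y >= c,  y >= 0.

So the dual LP is:
  minimize  6y1 + 8y2 + 35y3 + 9y4
  subject to:
    y1 + 4y3 + 4y4 >= 4
    y2 + 3y3 + y4 >= 3
    y1, y2, y3, y4 >= 0

Solving the primal: x* = (0.25, 8).
  primal value c^T x* = 25.
Solving the dual: y* = (0, 2, 0, 1).
  dual value b^T y* = 25.
Strong duality: c^T x* = b^T y*. Confirmed.

25


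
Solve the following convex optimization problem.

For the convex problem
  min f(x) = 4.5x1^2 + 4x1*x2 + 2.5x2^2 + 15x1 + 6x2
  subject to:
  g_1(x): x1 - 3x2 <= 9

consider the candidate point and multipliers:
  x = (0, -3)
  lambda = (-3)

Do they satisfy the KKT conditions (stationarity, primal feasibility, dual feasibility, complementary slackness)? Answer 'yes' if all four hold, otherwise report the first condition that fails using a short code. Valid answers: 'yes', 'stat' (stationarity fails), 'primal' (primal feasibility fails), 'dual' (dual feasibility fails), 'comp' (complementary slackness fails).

Gradient of f: grad f(x) = Q x + c = (3, -9)
Constraint values g_i(x) = a_i^T x - b_i:
  g_1((0, -3)) = 0
Stationarity residual: grad f(x) + sum_i lambda_i a_i = (0, 0)
  -> stationarity OK
Primal feasibility (all g_i <= 0): OK
Dual feasibility (all lambda_i >= 0): FAILS
Complementary slackness (lambda_i * g_i(x) = 0 for all i): OK

Verdict: the first failing condition is dual_feasibility -> dual.

dual
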